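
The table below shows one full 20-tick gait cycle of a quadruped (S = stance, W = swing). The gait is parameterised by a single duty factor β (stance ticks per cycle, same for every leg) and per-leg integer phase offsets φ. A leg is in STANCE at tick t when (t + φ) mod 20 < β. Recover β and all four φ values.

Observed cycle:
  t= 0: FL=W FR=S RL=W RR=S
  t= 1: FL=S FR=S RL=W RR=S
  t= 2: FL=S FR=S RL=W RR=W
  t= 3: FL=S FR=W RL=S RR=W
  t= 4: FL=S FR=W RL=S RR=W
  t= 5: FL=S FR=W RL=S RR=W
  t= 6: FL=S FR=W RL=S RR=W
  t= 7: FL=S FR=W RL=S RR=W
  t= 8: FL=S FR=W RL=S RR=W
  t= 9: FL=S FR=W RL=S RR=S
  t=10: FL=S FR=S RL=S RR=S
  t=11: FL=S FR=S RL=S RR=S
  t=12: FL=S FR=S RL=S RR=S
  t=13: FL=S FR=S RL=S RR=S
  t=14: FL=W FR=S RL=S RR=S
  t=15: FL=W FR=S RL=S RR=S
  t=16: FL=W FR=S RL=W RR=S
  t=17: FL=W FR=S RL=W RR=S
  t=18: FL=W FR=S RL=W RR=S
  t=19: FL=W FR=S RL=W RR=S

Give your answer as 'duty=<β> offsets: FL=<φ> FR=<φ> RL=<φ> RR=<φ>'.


duty β = stance ticks per leg = 13
FL: stance ticks = 13; W→S at t=1 → φ=19
FR: stance ticks = 13; W→S at t=10 → φ=10
RL: stance ticks = 13; W→S at t=3 → φ=17
RR: stance ticks = 13; W→S at t=9 → φ=11

duty=13 offsets: FL=19 FR=10 RL=17 RR=11


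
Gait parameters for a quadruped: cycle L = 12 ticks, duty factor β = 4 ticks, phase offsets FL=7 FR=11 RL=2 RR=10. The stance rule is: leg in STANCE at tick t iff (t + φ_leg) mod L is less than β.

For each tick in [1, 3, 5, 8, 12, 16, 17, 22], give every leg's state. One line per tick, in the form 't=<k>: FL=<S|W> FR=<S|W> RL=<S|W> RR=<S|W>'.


t=1: FL=W FR=S RL=S RR=W
t=3: FL=W FR=S RL=W RR=S
t=5: FL=S FR=W RL=W RR=S
t=8: FL=S FR=W RL=W RR=W
t=12: FL=W FR=W RL=S RR=W
t=16: FL=W FR=S RL=W RR=S
t=17: FL=S FR=W RL=W RR=S
t=22: FL=W FR=W RL=S RR=W

t=1: phase=(8,0,3,11) vs β=4 → FL=W FR=S RL=S RR=W
t=3: phase=(10,2,5,1) vs β=4 → FL=W FR=S RL=W RR=S
t=5: phase=(0,4,7,3) vs β=4 → FL=S FR=W RL=W RR=S
t=8: phase=(3,7,10,6) vs β=4 → FL=S FR=W RL=W RR=W
t=12: phase=(7,11,2,10) vs β=4 → FL=W FR=W RL=S RR=W
t=16: phase=(11,3,6,2) vs β=4 → FL=W FR=S RL=W RR=S
t=17: phase=(0,4,7,3) vs β=4 → FL=S FR=W RL=W RR=S
t=22: phase=(5,9,0,8) vs β=4 → FL=W FR=W RL=S RR=W


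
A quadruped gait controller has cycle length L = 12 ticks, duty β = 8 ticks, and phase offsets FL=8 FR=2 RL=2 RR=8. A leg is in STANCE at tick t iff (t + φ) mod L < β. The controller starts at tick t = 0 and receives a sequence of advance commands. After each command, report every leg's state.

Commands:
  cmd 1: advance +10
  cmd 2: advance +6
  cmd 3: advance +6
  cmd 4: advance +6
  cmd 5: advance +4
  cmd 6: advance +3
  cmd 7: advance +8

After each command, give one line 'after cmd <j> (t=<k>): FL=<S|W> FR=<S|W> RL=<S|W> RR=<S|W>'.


start t=0: FL=W FR=S RL=S RR=W
cmd 1: advance +10 → t=10, phase=(6,0,0,6) → FL=S FR=S RL=S RR=S
cmd 2: advance +6 → t=16, phase=(0,6,6,0) → FL=S FR=S RL=S RR=S
cmd 3: advance +6 → t=22, phase=(6,0,0,6) → FL=S FR=S RL=S RR=S
cmd 4: advance +6 → t=28, phase=(0,6,6,0) → FL=S FR=S RL=S RR=S
cmd 5: advance +4 → t=32, phase=(4,10,10,4) → FL=S FR=W RL=W RR=S
cmd 6: advance +3 → t=35, phase=(7,1,1,7) → FL=S FR=S RL=S RR=S
cmd 7: advance +8 → t=43, phase=(3,9,9,3) → FL=S FR=W RL=W RR=S

after cmd 1 (t=10): FL=S FR=S RL=S RR=S
after cmd 2 (t=16): FL=S FR=S RL=S RR=S
after cmd 3 (t=22): FL=S FR=S RL=S RR=S
after cmd 4 (t=28): FL=S FR=S RL=S RR=S
after cmd 5 (t=32): FL=S FR=W RL=W RR=S
after cmd 6 (t=35): FL=S FR=S RL=S RR=S
after cmd 7 (t=43): FL=S FR=W RL=W RR=S


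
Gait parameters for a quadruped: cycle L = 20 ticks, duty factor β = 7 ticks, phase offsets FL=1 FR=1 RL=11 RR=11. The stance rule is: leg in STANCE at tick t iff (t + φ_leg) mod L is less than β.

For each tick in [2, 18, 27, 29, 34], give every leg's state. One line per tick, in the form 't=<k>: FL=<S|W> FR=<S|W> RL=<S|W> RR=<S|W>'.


t=2: FL=S FR=S RL=W RR=W
t=18: FL=W FR=W RL=W RR=W
t=27: FL=W FR=W RL=W RR=W
t=29: FL=W FR=W RL=S RR=S
t=34: FL=W FR=W RL=S RR=S

t=2: phase=(3,3,13,13) vs β=7 → FL=S FR=S RL=W RR=W
t=18: phase=(19,19,9,9) vs β=7 → FL=W FR=W RL=W RR=W
t=27: phase=(8,8,18,18) vs β=7 → FL=W FR=W RL=W RR=W
t=29: phase=(10,10,0,0) vs β=7 → FL=W FR=W RL=S RR=S
t=34: phase=(15,15,5,5) vs β=7 → FL=W FR=W RL=S RR=S


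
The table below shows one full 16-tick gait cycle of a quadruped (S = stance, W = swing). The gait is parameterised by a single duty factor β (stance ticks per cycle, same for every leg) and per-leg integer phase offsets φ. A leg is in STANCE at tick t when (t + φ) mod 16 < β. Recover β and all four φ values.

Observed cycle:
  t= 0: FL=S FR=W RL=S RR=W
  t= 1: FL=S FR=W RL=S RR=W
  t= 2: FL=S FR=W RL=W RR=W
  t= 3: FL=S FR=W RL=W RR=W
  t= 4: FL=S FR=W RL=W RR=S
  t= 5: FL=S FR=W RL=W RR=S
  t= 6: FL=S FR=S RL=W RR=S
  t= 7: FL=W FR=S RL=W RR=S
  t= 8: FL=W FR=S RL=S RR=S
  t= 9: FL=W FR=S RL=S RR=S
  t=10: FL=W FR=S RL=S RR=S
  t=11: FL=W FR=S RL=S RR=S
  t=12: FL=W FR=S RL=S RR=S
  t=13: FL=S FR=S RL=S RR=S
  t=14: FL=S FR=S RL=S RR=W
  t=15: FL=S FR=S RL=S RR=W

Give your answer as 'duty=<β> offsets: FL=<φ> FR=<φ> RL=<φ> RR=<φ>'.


duty=10 offsets: FL=3 FR=10 RL=8 RR=12

duty β = stance ticks per leg = 10
FL: stance ticks = 10; W→S at t=13 → φ=3
FR: stance ticks = 10; W→S at t=6 → φ=10
RL: stance ticks = 10; W→S at t=8 → φ=8
RR: stance ticks = 10; W→S at t=4 → φ=12


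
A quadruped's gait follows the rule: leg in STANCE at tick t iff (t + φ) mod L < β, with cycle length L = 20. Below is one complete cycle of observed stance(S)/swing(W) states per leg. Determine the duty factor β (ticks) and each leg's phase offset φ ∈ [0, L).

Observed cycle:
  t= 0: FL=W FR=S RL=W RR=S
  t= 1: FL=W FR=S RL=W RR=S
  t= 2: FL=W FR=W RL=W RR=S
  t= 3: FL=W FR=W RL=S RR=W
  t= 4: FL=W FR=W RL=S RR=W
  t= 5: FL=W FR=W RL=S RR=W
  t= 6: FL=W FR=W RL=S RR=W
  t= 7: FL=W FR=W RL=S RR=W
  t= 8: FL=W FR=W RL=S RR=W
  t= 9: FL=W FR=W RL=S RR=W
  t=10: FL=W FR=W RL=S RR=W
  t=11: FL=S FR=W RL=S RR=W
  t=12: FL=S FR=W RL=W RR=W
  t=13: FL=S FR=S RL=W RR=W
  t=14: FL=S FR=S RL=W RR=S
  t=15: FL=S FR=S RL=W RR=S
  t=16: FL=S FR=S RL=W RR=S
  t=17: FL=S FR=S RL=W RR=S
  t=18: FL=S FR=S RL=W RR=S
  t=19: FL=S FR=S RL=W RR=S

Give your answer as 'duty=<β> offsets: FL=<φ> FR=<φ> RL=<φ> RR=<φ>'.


duty=9 offsets: FL=9 FR=7 RL=17 RR=6

duty β = stance ticks per leg = 9
FL: stance ticks = 9; W→S at t=11 → φ=9
FR: stance ticks = 9; W→S at t=13 → φ=7
RL: stance ticks = 9; W→S at t=3 → φ=17
RR: stance ticks = 9; W→S at t=14 → φ=6


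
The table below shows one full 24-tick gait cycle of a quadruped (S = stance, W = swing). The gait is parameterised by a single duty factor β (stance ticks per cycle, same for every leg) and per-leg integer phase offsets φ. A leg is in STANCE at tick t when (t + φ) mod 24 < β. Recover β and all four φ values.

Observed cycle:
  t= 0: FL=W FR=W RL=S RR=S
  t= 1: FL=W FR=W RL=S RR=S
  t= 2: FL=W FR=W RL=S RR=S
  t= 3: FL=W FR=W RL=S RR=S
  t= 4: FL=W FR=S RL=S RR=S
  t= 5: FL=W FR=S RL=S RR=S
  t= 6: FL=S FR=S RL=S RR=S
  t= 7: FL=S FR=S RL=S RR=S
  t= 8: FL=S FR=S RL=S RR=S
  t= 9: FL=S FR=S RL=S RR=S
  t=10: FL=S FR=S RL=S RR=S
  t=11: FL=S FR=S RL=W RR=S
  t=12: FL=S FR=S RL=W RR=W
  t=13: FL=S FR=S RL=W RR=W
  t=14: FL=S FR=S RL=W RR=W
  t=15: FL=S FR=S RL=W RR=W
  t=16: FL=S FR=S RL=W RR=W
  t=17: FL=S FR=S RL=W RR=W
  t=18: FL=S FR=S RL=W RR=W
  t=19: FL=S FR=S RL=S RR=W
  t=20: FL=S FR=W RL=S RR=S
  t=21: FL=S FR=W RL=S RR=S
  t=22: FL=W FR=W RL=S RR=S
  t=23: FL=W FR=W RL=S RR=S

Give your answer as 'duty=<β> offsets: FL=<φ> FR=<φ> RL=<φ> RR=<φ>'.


duty β = stance ticks per leg = 16
FL: stance ticks = 16; W→S at t=6 → φ=18
FR: stance ticks = 16; W→S at t=4 → φ=20
RL: stance ticks = 16; W→S at t=19 → φ=5
RR: stance ticks = 16; W→S at t=20 → φ=4

duty=16 offsets: FL=18 FR=20 RL=5 RR=4


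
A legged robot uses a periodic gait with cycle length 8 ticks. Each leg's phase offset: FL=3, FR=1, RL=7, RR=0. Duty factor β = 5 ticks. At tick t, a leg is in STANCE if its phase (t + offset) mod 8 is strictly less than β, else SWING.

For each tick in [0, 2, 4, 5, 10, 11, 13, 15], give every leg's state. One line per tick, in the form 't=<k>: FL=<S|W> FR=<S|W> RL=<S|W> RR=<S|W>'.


t=0: FL=S FR=S RL=W RR=S
t=2: FL=W FR=S RL=S RR=S
t=4: FL=W FR=W RL=S RR=S
t=5: FL=S FR=W RL=S RR=W
t=10: FL=W FR=S RL=S RR=S
t=11: FL=W FR=S RL=S RR=S
t=13: FL=S FR=W RL=S RR=W
t=15: FL=S FR=S RL=W RR=W

t=0: phase=(3,1,7,0) vs β=5 → FL=S FR=S RL=W RR=S
t=2: phase=(5,3,1,2) vs β=5 → FL=W FR=S RL=S RR=S
t=4: phase=(7,5,3,4) vs β=5 → FL=W FR=W RL=S RR=S
t=5: phase=(0,6,4,5) vs β=5 → FL=S FR=W RL=S RR=W
t=10: phase=(5,3,1,2) vs β=5 → FL=W FR=S RL=S RR=S
t=11: phase=(6,4,2,3) vs β=5 → FL=W FR=S RL=S RR=S
t=13: phase=(0,6,4,5) vs β=5 → FL=S FR=W RL=S RR=W
t=15: phase=(2,0,6,7) vs β=5 → FL=S FR=S RL=W RR=W


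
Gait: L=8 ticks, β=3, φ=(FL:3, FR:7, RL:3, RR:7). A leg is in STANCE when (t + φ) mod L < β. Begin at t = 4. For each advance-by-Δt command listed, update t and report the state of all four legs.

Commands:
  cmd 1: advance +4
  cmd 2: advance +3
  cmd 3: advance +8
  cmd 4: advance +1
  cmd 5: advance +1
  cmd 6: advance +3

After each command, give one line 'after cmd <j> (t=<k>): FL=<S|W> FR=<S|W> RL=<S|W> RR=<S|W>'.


after cmd 1 (t=8): FL=W FR=W RL=W RR=W
after cmd 2 (t=11): FL=W FR=S RL=W RR=S
after cmd 3 (t=19): FL=W FR=S RL=W RR=S
after cmd 4 (t=20): FL=W FR=W RL=W RR=W
after cmd 5 (t=21): FL=S FR=W RL=S RR=W
after cmd 6 (t=24): FL=W FR=W RL=W RR=W

start t=4: FL=W FR=W RL=W RR=W
cmd 1: advance +4 → t=8, phase=(3,7,3,7) → FL=W FR=W RL=W RR=W
cmd 2: advance +3 → t=11, phase=(6,2,6,2) → FL=W FR=S RL=W RR=S
cmd 3: advance +8 → t=19, phase=(6,2,6,2) → FL=W FR=S RL=W RR=S
cmd 4: advance +1 → t=20, phase=(7,3,7,3) → FL=W FR=W RL=W RR=W
cmd 5: advance +1 → t=21, phase=(0,4,0,4) → FL=S FR=W RL=S RR=W
cmd 6: advance +3 → t=24, phase=(3,7,3,7) → FL=W FR=W RL=W RR=W


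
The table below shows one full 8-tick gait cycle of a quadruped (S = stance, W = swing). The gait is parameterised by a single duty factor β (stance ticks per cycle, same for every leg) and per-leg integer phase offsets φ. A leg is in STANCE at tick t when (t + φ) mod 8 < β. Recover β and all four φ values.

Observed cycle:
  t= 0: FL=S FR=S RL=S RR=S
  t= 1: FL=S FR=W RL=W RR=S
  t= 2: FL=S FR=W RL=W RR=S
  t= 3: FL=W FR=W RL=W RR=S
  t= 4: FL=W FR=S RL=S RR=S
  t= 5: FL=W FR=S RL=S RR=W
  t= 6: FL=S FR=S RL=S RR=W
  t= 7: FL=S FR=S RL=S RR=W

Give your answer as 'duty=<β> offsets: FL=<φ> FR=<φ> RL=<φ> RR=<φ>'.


duty β = stance ticks per leg = 5
FL: stance ticks = 5; W→S at t=6 → φ=2
FR: stance ticks = 5; W→S at t=4 → φ=4
RL: stance ticks = 5; W→S at t=4 → φ=4
RR: stance ticks = 5; W→S at t=0 → φ=0

duty=5 offsets: FL=2 FR=4 RL=4 RR=0


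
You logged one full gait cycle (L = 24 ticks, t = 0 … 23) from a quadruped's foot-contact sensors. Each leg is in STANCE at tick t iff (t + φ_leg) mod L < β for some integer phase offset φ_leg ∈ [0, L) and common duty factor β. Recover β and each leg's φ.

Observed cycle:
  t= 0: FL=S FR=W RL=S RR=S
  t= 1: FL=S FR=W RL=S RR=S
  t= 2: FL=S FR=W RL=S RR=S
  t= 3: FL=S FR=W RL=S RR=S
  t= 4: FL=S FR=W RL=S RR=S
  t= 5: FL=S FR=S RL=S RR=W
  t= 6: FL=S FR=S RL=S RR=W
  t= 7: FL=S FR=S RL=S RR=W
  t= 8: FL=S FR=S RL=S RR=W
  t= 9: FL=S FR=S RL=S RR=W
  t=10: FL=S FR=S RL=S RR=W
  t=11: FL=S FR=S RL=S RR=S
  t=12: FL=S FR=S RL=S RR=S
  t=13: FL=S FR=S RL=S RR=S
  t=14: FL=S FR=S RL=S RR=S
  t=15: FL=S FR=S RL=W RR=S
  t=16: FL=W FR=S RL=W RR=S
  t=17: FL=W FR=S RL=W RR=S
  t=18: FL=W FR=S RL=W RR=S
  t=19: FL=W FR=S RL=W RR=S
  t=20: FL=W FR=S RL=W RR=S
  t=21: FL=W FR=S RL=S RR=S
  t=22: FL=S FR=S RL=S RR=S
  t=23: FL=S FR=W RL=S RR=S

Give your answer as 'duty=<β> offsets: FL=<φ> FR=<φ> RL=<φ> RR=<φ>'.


duty β = stance ticks per leg = 18
FL: stance ticks = 18; W→S at t=22 → φ=2
FR: stance ticks = 18; W→S at t=5 → φ=19
RL: stance ticks = 18; W→S at t=21 → φ=3
RR: stance ticks = 18; W→S at t=11 → φ=13

duty=18 offsets: FL=2 FR=19 RL=3 RR=13


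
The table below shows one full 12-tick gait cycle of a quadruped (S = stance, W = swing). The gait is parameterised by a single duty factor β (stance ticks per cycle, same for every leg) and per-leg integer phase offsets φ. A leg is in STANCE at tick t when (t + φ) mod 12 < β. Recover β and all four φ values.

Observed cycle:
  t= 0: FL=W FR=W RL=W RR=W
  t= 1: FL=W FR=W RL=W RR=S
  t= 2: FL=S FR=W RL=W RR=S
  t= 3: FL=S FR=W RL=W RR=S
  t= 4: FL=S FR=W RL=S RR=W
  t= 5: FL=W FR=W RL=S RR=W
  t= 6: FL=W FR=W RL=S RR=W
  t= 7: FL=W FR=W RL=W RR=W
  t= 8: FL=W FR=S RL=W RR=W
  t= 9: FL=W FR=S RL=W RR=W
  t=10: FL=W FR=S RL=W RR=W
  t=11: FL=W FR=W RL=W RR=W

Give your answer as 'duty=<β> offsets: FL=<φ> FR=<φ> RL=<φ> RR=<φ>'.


duty=3 offsets: FL=10 FR=4 RL=8 RR=11

duty β = stance ticks per leg = 3
FL: stance ticks = 3; W→S at t=2 → φ=10
FR: stance ticks = 3; W→S at t=8 → φ=4
RL: stance ticks = 3; W→S at t=4 → φ=8
RR: stance ticks = 3; W→S at t=1 → φ=11


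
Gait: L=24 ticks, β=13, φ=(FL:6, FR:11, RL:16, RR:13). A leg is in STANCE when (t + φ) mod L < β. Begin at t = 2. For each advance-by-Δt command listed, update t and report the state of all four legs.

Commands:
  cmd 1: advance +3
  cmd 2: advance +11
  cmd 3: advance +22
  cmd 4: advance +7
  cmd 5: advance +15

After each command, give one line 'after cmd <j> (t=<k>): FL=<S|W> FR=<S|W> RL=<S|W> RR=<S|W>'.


after cmd 1 (t=5): FL=S FR=W RL=W RR=W
after cmd 2 (t=16): FL=W FR=S RL=S RR=S
after cmd 3 (t=38): FL=W FR=S RL=S RR=S
after cmd 4 (t=45): FL=S FR=S RL=W RR=S
after cmd 5 (t=60): FL=W FR=W RL=S RR=S

start t=2: FL=S FR=W RL=W RR=W
cmd 1: advance +3 → t=5, phase=(11,16,21,18) → FL=S FR=W RL=W RR=W
cmd 2: advance +11 → t=16, phase=(22,3,8,5) → FL=W FR=S RL=S RR=S
cmd 3: advance +22 → t=38, phase=(20,1,6,3) → FL=W FR=S RL=S RR=S
cmd 4: advance +7 → t=45, phase=(3,8,13,10) → FL=S FR=S RL=W RR=S
cmd 5: advance +15 → t=60, phase=(18,23,4,1) → FL=W FR=W RL=S RR=S


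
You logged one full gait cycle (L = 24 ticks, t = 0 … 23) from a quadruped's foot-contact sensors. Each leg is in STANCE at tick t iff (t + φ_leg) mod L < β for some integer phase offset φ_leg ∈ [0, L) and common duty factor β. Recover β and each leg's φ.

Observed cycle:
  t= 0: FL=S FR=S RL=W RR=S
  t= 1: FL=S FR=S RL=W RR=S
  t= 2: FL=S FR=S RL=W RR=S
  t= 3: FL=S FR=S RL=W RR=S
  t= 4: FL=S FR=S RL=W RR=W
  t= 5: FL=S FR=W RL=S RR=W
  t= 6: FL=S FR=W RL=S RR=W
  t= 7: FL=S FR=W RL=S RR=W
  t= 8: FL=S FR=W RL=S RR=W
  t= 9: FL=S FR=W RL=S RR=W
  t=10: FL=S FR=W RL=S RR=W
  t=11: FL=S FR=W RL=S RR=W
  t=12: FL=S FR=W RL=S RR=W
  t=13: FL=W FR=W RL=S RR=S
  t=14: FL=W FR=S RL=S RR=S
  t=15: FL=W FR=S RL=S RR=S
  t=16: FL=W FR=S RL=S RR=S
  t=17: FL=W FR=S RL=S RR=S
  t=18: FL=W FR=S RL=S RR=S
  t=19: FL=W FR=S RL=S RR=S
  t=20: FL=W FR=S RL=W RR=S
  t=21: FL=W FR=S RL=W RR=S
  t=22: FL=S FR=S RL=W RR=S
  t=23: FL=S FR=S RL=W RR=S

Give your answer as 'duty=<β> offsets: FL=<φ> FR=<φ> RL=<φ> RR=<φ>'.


duty β = stance ticks per leg = 15
FL: stance ticks = 15; W→S at t=22 → φ=2
FR: stance ticks = 15; W→S at t=14 → φ=10
RL: stance ticks = 15; W→S at t=5 → φ=19
RR: stance ticks = 15; W→S at t=13 → φ=11

duty=15 offsets: FL=2 FR=10 RL=19 RR=11


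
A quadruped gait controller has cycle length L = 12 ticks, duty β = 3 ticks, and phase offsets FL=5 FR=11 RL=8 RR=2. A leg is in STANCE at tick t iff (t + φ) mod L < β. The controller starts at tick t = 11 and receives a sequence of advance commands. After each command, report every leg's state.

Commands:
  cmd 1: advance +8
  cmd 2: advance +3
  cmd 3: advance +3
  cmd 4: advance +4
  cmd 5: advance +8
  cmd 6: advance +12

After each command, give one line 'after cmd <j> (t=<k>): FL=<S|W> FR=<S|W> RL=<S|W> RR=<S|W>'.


after cmd 1 (t=19): FL=S FR=W RL=W RR=W
after cmd 2 (t=22): FL=W FR=W RL=W RR=S
after cmd 3 (t=25): FL=W FR=S RL=W RR=W
after cmd 4 (t=29): FL=W FR=W RL=S RR=W
after cmd 5 (t=37): FL=W FR=S RL=W RR=W
after cmd 6 (t=49): FL=W FR=S RL=W RR=W

start t=11: FL=W FR=W RL=W RR=S
cmd 1: advance +8 → t=19, phase=(0,6,3,9) → FL=S FR=W RL=W RR=W
cmd 2: advance +3 → t=22, phase=(3,9,6,0) → FL=W FR=W RL=W RR=S
cmd 3: advance +3 → t=25, phase=(6,0,9,3) → FL=W FR=S RL=W RR=W
cmd 4: advance +4 → t=29, phase=(10,4,1,7) → FL=W FR=W RL=S RR=W
cmd 5: advance +8 → t=37, phase=(6,0,9,3) → FL=W FR=S RL=W RR=W
cmd 6: advance +12 → t=49, phase=(6,0,9,3) → FL=W FR=S RL=W RR=W


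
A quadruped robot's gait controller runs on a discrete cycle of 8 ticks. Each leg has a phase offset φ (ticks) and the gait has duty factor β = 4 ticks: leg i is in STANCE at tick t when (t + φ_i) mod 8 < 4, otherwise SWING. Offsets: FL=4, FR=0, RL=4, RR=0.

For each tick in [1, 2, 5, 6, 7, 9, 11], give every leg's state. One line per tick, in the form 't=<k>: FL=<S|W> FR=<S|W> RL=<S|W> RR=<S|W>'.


t=1: phase=(5,1,5,1) vs β=4 → FL=W FR=S RL=W RR=S
t=2: phase=(6,2,6,2) vs β=4 → FL=W FR=S RL=W RR=S
t=5: phase=(1,5,1,5) vs β=4 → FL=S FR=W RL=S RR=W
t=6: phase=(2,6,2,6) vs β=4 → FL=S FR=W RL=S RR=W
t=7: phase=(3,7,3,7) vs β=4 → FL=S FR=W RL=S RR=W
t=9: phase=(5,1,5,1) vs β=4 → FL=W FR=S RL=W RR=S
t=11: phase=(7,3,7,3) vs β=4 → FL=W FR=S RL=W RR=S

t=1: FL=W FR=S RL=W RR=S
t=2: FL=W FR=S RL=W RR=S
t=5: FL=S FR=W RL=S RR=W
t=6: FL=S FR=W RL=S RR=W
t=7: FL=S FR=W RL=S RR=W
t=9: FL=W FR=S RL=W RR=S
t=11: FL=W FR=S RL=W RR=S


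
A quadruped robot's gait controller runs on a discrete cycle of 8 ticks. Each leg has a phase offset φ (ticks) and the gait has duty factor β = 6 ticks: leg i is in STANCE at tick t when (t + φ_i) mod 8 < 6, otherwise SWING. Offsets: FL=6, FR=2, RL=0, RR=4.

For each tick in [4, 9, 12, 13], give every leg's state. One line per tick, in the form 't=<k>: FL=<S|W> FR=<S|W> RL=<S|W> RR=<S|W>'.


t=4: phase=(2,6,4,0) vs β=6 → FL=S FR=W RL=S RR=S
t=9: phase=(7,3,1,5) vs β=6 → FL=W FR=S RL=S RR=S
t=12: phase=(2,6,4,0) vs β=6 → FL=S FR=W RL=S RR=S
t=13: phase=(3,7,5,1) vs β=6 → FL=S FR=W RL=S RR=S

t=4: FL=S FR=W RL=S RR=S
t=9: FL=W FR=S RL=S RR=S
t=12: FL=S FR=W RL=S RR=S
t=13: FL=S FR=W RL=S RR=S


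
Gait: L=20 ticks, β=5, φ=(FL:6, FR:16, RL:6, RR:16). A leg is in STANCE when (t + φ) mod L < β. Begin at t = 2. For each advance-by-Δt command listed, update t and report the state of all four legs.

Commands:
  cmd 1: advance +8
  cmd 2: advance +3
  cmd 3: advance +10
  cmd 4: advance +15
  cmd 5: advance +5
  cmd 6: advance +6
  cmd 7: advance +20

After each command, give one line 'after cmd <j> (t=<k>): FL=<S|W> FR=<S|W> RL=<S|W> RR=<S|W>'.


start t=2: FL=W FR=W RL=W RR=W
cmd 1: advance +8 → t=10, phase=(16,6,16,6) → FL=W FR=W RL=W RR=W
cmd 2: advance +3 → t=13, phase=(19,9,19,9) → FL=W FR=W RL=W RR=W
cmd 3: advance +10 → t=23, phase=(9,19,9,19) → FL=W FR=W RL=W RR=W
cmd 4: advance +15 → t=38, phase=(4,14,4,14) → FL=S FR=W RL=S RR=W
cmd 5: advance +5 → t=43, phase=(9,19,9,19) → FL=W FR=W RL=W RR=W
cmd 6: advance +6 → t=49, phase=(15,5,15,5) → FL=W FR=W RL=W RR=W
cmd 7: advance +20 → t=69, phase=(15,5,15,5) → FL=W FR=W RL=W RR=W

after cmd 1 (t=10): FL=W FR=W RL=W RR=W
after cmd 2 (t=13): FL=W FR=W RL=W RR=W
after cmd 3 (t=23): FL=W FR=W RL=W RR=W
after cmd 4 (t=38): FL=S FR=W RL=S RR=W
after cmd 5 (t=43): FL=W FR=W RL=W RR=W
after cmd 6 (t=49): FL=W FR=W RL=W RR=W
after cmd 7 (t=69): FL=W FR=W RL=W RR=W


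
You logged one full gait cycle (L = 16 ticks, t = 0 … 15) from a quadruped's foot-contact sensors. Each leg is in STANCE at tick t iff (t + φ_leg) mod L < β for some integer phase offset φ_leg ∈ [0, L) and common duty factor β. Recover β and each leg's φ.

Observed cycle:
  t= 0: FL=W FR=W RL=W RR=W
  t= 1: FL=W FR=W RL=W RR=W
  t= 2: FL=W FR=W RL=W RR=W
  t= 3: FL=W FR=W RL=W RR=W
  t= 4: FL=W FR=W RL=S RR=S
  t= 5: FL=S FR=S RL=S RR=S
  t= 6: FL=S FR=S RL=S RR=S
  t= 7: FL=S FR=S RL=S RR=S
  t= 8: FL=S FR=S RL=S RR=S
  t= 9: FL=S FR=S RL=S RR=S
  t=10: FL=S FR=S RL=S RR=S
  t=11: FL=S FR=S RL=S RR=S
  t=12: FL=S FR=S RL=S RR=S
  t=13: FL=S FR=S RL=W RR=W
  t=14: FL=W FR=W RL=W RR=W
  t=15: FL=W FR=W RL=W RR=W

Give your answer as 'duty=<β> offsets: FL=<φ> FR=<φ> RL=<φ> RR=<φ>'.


duty β = stance ticks per leg = 9
FL: stance ticks = 9; W→S at t=5 → φ=11
FR: stance ticks = 9; W→S at t=5 → φ=11
RL: stance ticks = 9; W→S at t=4 → φ=12
RR: stance ticks = 9; W→S at t=4 → φ=12

duty=9 offsets: FL=11 FR=11 RL=12 RR=12


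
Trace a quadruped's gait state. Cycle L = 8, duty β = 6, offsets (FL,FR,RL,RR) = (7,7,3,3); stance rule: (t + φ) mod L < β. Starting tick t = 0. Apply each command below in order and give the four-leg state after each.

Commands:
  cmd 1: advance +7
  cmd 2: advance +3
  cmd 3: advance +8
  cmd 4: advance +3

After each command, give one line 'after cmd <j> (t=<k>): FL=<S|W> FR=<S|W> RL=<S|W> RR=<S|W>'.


after cmd 1 (t=7): FL=W FR=W RL=S RR=S
after cmd 2 (t=10): FL=S FR=S RL=S RR=S
after cmd 3 (t=18): FL=S FR=S RL=S RR=S
after cmd 4 (t=21): FL=S FR=S RL=S RR=S

start t=0: FL=W FR=W RL=S RR=S
cmd 1: advance +7 → t=7, phase=(6,6,2,2) → FL=W FR=W RL=S RR=S
cmd 2: advance +3 → t=10, phase=(1,1,5,5) → FL=S FR=S RL=S RR=S
cmd 3: advance +8 → t=18, phase=(1,1,5,5) → FL=S FR=S RL=S RR=S
cmd 4: advance +3 → t=21, phase=(4,4,0,0) → FL=S FR=S RL=S RR=S


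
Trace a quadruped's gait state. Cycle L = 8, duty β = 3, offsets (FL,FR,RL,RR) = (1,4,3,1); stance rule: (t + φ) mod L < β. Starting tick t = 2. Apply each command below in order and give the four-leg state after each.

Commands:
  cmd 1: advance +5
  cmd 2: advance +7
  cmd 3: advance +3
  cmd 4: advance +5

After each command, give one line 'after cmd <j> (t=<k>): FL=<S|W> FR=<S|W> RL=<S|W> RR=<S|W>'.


after cmd 1 (t=7): FL=S FR=W RL=S RR=S
after cmd 2 (t=14): FL=W FR=S RL=S RR=W
after cmd 3 (t=17): FL=S FR=W RL=W RR=S
after cmd 4 (t=22): FL=W FR=S RL=S RR=W

start t=2: FL=W FR=W RL=W RR=W
cmd 1: advance +5 → t=7, phase=(0,3,2,0) → FL=S FR=W RL=S RR=S
cmd 2: advance +7 → t=14, phase=(7,2,1,7) → FL=W FR=S RL=S RR=W
cmd 3: advance +3 → t=17, phase=(2,5,4,2) → FL=S FR=W RL=W RR=S
cmd 4: advance +5 → t=22, phase=(7,2,1,7) → FL=W FR=S RL=S RR=W


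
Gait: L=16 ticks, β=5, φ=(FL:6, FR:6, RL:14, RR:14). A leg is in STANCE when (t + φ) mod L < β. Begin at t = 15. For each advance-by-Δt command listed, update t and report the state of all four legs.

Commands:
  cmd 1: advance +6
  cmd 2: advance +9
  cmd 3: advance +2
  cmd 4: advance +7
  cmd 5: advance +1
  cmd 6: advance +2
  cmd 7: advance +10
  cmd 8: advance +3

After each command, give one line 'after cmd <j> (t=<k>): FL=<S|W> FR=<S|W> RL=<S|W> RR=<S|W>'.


start t=15: FL=W FR=W RL=W RR=W
cmd 1: advance +6 → t=21, phase=(11,11,3,3) → FL=W FR=W RL=S RR=S
cmd 2: advance +9 → t=30, phase=(4,4,12,12) → FL=S FR=S RL=W RR=W
cmd 3: advance +2 → t=32, phase=(6,6,14,14) → FL=W FR=W RL=W RR=W
cmd 4: advance +7 → t=39, phase=(13,13,5,5) → FL=W FR=W RL=W RR=W
cmd 5: advance +1 → t=40, phase=(14,14,6,6) → FL=W FR=W RL=W RR=W
cmd 6: advance +2 → t=42, phase=(0,0,8,8) → FL=S FR=S RL=W RR=W
cmd 7: advance +10 → t=52, phase=(10,10,2,2) → FL=W FR=W RL=S RR=S
cmd 8: advance +3 → t=55, phase=(13,13,5,5) → FL=W FR=W RL=W RR=W

after cmd 1 (t=21): FL=W FR=W RL=S RR=S
after cmd 2 (t=30): FL=S FR=S RL=W RR=W
after cmd 3 (t=32): FL=W FR=W RL=W RR=W
after cmd 4 (t=39): FL=W FR=W RL=W RR=W
after cmd 5 (t=40): FL=W FR=W RL=W RR=W
after cmd 6 (t=42): FL=S FR=S RL=W RR=W
after cmd 7 (t=52): FL=W FR=W RL=S RR=S
after cmd 8 (t=55): FL=W FR=W RL=W RR=W


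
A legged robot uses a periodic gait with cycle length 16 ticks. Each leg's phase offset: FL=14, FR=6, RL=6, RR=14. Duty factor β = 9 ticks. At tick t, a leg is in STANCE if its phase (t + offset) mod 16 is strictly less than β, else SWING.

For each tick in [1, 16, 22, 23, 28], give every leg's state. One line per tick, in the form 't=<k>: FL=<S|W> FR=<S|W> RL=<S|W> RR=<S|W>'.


t=1: FL=W FR=S RL=S RR=W
t=16: FL=W FR=S RL=S RR=W
t=22: FL=S FR=W RL=W RR=S
t=23: FL=S FR=W RL=W RR=S
t=28: FL=W FR=S RL=S RR=W

t=1: phase=(15,7,7,15) vs β=9 → FL=W FR=S RL=S RR=W
t=16: phase=(14,6,6,14) vs β=9 → FL=W FR=S RL=S RR=W
t=22: phase=(4,12,12,4) vs β=9 → FL=S FR=W RL=W RR=S
t=23: phase=(5,13,13,5) vs β=9 → FL=S FR=W RL=W RR=S
t=28: phase=(10,2,2,10) vs β=9 → FL=W FR=S RL=S RR=W


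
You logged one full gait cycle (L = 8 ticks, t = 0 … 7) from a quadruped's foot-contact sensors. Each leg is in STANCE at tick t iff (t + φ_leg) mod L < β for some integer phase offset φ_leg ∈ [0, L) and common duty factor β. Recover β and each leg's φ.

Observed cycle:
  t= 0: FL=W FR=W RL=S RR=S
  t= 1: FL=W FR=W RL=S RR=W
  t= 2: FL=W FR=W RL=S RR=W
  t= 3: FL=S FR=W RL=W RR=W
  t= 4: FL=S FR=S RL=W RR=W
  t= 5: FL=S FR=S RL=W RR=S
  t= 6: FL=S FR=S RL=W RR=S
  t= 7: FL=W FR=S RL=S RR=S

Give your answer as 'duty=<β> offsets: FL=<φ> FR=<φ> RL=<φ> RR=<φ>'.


duty=4 offsets: FL=5 FR=4 RL=1 RR=3

duty β = stance ticks per leg = 4
FL: stance ticks = 4; W→S at t=3 → φ=5
FR: stance ticks = 4; W→S at t=4 → φ=4
RL: stance ticks = 4; W→S at t=7 → φ=1
RR: stance ticks = 4; W→S at t=5 → φ=3


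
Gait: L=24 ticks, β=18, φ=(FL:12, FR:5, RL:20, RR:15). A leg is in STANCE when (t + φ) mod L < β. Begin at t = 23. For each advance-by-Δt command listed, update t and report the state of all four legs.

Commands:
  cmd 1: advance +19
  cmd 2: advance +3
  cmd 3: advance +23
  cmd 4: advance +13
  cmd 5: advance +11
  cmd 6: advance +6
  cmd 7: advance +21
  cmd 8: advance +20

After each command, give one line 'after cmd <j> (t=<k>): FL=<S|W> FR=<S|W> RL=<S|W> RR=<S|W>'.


start t=23: FL=S FR=S RL=W RR=S
cmd 1: advance +19 → t=42, phase=(6,23,14,9) → FL=S FR=W RL=S RR=S
cmd 2: advance +3 → t=45, phase=(9,2,17,12) → FL=S FR=S RL=S RR=S
cmd 3: advance +23 → t=68, phase=(8,1,16,11) → FL=S FR=S RL=S RR=S
cmd 4: advance +13 → t=81, phase=(21,14,5,0) → FL=W FR=S RL=S RR=S
cmd 5: advance +11 → t=92, phase=(8,1,16,11) → FL=S FR=S RL=S RR=S
cmd 6: advance +6 → t=98, phase=(14,7,22,17) → FL=S FR=S RL=W RR=S
cmd 7: advance +21 → t=119, phase=(11,4,19,14) → FL=S FR=S RL=W RR=S
cmd 8: advance +20 → t=139, phase=(7,0,15,10) → FL=S FR=S RL=S RR=S

after cmd 1 (t=42): FL=S FR=W RL=S RR=S
after cmd 2 (t=45): FL=S FR=S RL=S RR=S
after cmd 3 (t=68): FL=S FR=S RL=S RR=S
after cmd 4 (t=81): FL=W FR=S RL=S RR=S
after cmd 5 (t=92): FL=S FR=S RL=S RR=S
after cmd 6 (t=98): FL=S FR=S RL=W RR=S
after cmd 7 (t=119): FL=S FR=S RL=W RR=S
after cmd 8 (t=139): FL=S FR=S RL=S RR=S


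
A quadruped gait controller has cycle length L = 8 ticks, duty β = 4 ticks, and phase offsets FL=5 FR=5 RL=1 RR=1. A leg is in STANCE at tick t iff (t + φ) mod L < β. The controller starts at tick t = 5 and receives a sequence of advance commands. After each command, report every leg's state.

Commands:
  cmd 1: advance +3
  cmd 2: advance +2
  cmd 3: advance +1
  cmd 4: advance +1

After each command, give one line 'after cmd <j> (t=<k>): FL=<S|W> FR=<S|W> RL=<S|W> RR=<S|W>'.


start t=5: FL=S FR=S RL=W RR=W
cmd 1: advance +3 → t=8, phase=(5,5,1,1) → FL=W FR=W RL=S RR=S
cmd 2: advance +2 → t=10, phase=(7,7,3,3) → FL=W FR=W RL=S RR=S
cmd 3: advance +1 → t=11, phase=(0,0,4,4) → FL=S FR=S RL=W RR=W
cmd 4: advance +1 → t=12, phase=(1,1,5,5) → FL=S FR=S RL=W RR=W

after cmd 1 (t=8): FL=W FR=W RL=S RR=S
after cmd 2 (t=10): FL=W FR=W RL=S RR=S
after cmd 3 (t=11): FL=S FR=S RL=W RR=W
after cmd 4 (t=12): FL=S FR=S RL=W RR=W


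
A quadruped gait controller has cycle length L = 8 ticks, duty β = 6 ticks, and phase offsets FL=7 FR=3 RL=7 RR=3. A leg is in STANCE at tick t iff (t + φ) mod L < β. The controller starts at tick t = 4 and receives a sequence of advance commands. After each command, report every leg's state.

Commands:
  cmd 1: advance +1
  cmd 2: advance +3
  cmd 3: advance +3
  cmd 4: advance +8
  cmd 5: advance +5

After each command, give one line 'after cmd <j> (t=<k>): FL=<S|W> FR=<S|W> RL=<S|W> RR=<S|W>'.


start t=4: FL=S FR=W RL=S RR=W
cmd 1: advance +1 → t=5, phase=(4,0,4,0) → FL=S FR=S RL=S RR=S
cmd 2: advance +3 → t=8, phase=(7,3,7,3) → FL=W FR=S RL=W RR=S
cmd 3: advance +3 → t=11, phase=(2,6,2,6) → FL=S FR=W RL=S RR=W
cmd 4: advance +8 → t=19, phase=(2,6,2,6) → FL=S FR=W RL=S RR=W
cmd 5: advance +5 → t=24, phase=(7,3,7,3) → FL=W FR=S RL=W RR=S

after cmd 1 (t=5): FL=S FR=S RL=S RR=S
after cmd 2 (t=8): FL=W FR=S RL=W RR=S
after cmd 3 (t=11): FL=S FR=W RL=S RR=W
after cmd 4 (t=19): FL=S FR=W RL=S RR=W
after cmd 5 (t=24): FL=W FR=S RL=W RR=S


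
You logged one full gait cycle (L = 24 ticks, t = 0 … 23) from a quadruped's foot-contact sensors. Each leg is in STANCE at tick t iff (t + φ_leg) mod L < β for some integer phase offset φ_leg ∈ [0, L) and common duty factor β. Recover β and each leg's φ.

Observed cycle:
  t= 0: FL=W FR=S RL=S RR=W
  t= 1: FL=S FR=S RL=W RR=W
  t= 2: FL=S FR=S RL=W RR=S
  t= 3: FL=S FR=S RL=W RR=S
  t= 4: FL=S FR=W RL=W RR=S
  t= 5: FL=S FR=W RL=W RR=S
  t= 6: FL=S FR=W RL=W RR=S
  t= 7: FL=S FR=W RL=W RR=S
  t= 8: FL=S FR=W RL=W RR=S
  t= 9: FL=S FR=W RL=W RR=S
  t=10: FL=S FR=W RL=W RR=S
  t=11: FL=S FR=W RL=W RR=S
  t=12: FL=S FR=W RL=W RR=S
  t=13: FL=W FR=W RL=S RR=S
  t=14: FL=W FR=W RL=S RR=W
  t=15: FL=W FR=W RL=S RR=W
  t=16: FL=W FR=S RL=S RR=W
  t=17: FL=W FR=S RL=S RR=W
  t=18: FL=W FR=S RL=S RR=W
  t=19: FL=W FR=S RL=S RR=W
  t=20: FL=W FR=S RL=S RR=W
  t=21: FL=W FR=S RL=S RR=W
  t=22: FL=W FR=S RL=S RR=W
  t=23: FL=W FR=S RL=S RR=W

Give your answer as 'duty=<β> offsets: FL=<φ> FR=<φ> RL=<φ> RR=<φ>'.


duty=12 offsets: FL=23 FR=8 RL=11 RR=22

duty β = stance ticks per leg = 12
FL: stance ticks = 12; W→S at t=1 → φ=23
FR: stance ticks = 12; W→S at t=16 → φ=8
RL: stance ticks = 12; W→S at t=13 → φ=11
RR: stance ticks = 12; W→S at t=2 → φ=22


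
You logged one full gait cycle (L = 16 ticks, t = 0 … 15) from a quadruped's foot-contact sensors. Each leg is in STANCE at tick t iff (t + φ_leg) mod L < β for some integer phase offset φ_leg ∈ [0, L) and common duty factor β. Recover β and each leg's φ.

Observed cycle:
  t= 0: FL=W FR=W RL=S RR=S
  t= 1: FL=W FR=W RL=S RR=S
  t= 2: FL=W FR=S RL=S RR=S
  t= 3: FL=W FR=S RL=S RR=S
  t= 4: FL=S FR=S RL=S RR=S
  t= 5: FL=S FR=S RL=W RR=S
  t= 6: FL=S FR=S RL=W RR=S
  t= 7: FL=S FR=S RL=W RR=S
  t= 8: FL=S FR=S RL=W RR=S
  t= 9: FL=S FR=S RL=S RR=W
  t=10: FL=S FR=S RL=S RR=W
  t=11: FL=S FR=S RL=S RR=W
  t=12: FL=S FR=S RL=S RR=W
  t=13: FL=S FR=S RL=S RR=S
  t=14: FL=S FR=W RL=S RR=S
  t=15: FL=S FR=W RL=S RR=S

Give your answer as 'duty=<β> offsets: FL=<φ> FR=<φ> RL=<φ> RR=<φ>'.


duty=12 offsets: FL=12 FR=14 RL=7 RR=3

duty β = stance ticks per leg = 12
FL: stance ticks = 12; W→S at t=4 → φ=12
FR: stance ticks = 12; W→S at t=2 → φ=14
RL: stance ticks = 12; W→S at t=9 → φ=7
RR: stance ticks = 12; W→S at t=13 → φ=3


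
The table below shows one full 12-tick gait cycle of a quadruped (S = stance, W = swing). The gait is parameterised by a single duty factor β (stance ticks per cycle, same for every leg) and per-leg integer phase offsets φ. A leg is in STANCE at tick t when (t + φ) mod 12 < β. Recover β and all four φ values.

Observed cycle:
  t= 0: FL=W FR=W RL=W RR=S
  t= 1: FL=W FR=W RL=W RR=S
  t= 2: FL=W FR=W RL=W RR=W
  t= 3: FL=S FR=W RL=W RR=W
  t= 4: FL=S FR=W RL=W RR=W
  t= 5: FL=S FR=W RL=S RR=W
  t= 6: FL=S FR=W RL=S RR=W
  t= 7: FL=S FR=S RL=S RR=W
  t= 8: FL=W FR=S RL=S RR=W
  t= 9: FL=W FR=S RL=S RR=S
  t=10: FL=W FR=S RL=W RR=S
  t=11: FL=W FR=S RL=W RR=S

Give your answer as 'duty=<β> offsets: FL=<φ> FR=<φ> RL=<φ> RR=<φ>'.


duty β = stance ticks per leg = 5
FL: stance ticks = 5; W→S at t=3 → φ=9
FR: stance ticks = 5; W→S at t=7 → φ=5
RL: stance ticks = 5; W→S at t=5 → φ=7
RR: stance ticks = 5; W→S at t=9 → φ=3

duty=5 offsets: FL=9 FR=5 RL=7 RR=3


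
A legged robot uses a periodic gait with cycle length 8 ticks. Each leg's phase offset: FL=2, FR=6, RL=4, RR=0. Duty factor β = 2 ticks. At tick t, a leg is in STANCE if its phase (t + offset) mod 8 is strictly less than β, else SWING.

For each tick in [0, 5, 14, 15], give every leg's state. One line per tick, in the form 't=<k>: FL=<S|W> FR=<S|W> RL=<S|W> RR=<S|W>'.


t=0: phase=(2,6,4,0) vs β=2 → FL=W FR=W RL=W RR=S
t=5: phase=(7,3,1,5) vs β=2 → FL=W FR=W RL=S RR=W
t=14: phase=(0,4,2,6) vs β=2 → FL=S FR=W RL=W RR=W
t=15: phase=(1,5,3,7) vs β=2 → FL=S FR=W RL=W RR=W

t=0: FL=W FR=W RL=W RR=S
t=5: FL=W FR=W RL=S RR=W
t=14: FL=S FR=W RL=W RR=W
t=15: FL=S FR=W RL=W RR=W


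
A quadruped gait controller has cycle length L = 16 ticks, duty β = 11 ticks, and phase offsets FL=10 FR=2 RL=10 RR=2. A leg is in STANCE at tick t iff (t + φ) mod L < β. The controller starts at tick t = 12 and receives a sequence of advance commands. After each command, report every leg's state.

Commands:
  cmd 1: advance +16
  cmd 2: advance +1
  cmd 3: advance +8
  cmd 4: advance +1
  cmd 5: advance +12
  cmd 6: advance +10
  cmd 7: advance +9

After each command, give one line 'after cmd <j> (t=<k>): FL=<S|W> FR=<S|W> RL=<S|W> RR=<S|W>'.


start t=12: FL=S FR=W RL=S RR=W
cmd 1: advance +16 → t=28, phase=(6,14,6,14) → FL=S FR=W RL=S RR=W
cmd 2: advance +1 → t=29, phase=(7,15,7,15) → FL=S FR=W RL=S RR=W
cmd 3: advance +8 → t=37, phase=(15,7,15,7) → FL=W FR=S RL=W RR=S
cmd 4: advance +1 → t=38, phase=(0,8,0,8) → FL=S FR=S RL=S RR=S
cmd 5: advance +12 → t=50, phase=(12,4,12,4) → FL=W FR=S RL=W RR=S
cmd 6: advance +10 → t=60, phase=(6,14,6,14) → FL=S FR=W RL=S RR=W
cmd 7: advance +9 → t=69, phase=(15,7,15,7) → FL=W FR=S RL=W RR=S

after cmd 1 (t=28): FL=S FR=W RL=S RR=W
after cmd 2 (t=29): FL=S FR=W RL=S RR=W
after cmd 3 (t=37): FL=W FR=S RL=W RR=S
after cmd 4 (t=38): FL=S FR=S RL=S RR=S
after cmd 5 (t=50): FL=W FR=S RL=W RR=S
after cmd 6 (t=60): FL=S FR=W RL=S RR=W
after cmd 7 (t=69): FL=W FR=S RL=W RR=S


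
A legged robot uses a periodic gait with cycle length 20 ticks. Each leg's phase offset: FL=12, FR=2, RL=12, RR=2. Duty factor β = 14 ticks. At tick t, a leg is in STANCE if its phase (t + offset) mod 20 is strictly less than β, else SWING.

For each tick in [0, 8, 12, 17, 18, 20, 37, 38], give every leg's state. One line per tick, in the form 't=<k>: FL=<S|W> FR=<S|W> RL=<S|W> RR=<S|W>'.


t=0: phase=(12,2,12,2) vs β=14 → FL=S FR=S RL=S RR=S
t=8: phase=(0,10,0,10) vs β=14 → FL=S FR=S RL=S RR=S
t=12: phase=(4,14,4,14) vs β=14 → FL=S FR=W RL=S RR=W
t=17: phase=(9,19,9,19) vs β=14 → FL=S FR=W RL=S RR=W
t=18: phase=(10,0,10,0) vs β=14 → FL=S FR=S RL=S RR=S
t=20: phase=(12,2,12,2) vs β=14 → FL=S FR=S RL=S RR=S
t=37: phase=(9,19,9,19) vs β=14 → FL=S FR=W RL=S RR=W
t=38: phase=(10,0,10,0) vs β=14 → FL=S FR=S RL=S RR=S

t=0: FL=S FR=S RL=S RR=S
t=8: FL=S FR=S RL=S RR=S
t=12: FL=S FR=W RL=S RR=W
t=17: FL=S FR=W RL=S RR=W
t=18: FL=S FR=S RL=S RR=S
t=20: FL=S FR=S RL=S RR=S
t=37: FL=S FR=W RL=S RR=W
t=38: FL=S FR=S RL=S RR=S


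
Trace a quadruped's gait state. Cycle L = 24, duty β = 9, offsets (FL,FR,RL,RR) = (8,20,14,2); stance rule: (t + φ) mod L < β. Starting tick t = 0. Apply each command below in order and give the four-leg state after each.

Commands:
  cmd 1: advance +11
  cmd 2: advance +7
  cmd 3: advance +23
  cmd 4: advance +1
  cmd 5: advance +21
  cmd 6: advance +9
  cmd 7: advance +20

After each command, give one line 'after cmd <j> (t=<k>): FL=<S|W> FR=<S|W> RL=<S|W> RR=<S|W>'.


start t=0: FL=S FR=W RL=W RR=S
cmd 1: advance +11 → t=11, phase=(19,7,1,13) → FL=W FR=S RL=S RR=W
cmd 2: advance +7 → t=18, phase=(2,14,8,20) → FL=S FR=W RL=S RR=W
cmd 3: advance +23 → t=41, phase=(1,13,7,19) → FL=S FR=W RL=S RR=W
cmd 4: advance +1 → t=42, phase=(2,14,8,20) → FL=S FR=W RL=S RR=W
cmd 5: advance +21 → t=63, phase=(23,11,5,17) → FL=W FR=W RL=S RR=W
cmd 6: advance +9 → t=72, phase=(8,20,14,2) → FL=S FR=W RL=W RR=S
cmd 7: advance +20 → t=92, phase=(4,16,10,22) → FL=S FR=W RL=W RR=W

after cmd 1 (t=11): FL=W FR=S RL=S RR=W
after cmd 2 (t=18): FL=S FR=W RL=S RR=W
after cmd 3 (t=41): FL=S FR=W RL=S RR=W
after cmd 4 (t=42): FL=S FR=W RL=S RR=W
after cmd 5 (t=63): FL=W FR=W RL=S RR=W
after cmd 6 (t=72): FL=S FR=W RL=W RR=S
after cmd 7 (t=92): FL=S FR=W RL=W RR=W


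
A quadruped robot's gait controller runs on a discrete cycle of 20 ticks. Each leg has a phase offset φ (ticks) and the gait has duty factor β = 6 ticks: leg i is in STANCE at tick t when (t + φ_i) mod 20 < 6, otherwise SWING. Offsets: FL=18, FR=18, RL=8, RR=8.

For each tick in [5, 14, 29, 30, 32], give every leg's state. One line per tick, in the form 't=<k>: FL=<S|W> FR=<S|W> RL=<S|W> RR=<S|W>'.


t=5: FL=S FR=S RL=W RR=W
t=14: FL=W FR=W RL=S RR=S
t=29: FL=W FR=W RL=W RR=W
t=30: FL=W FR=W RL=W RR=W
t=32: FL=W FR=W RL=S RR=S

t=5: phase=(3,3,13,13) vs β=6 → FL=S FR=S RL=W RR=W
t=14: phase=(12,12,2,2) vs β=6 → FL=W FR=W RL=S RR=S
t=29: phase=(7,7,17,17) vs β=6 → FL=W FR=W RL=W RR=W
t=30: phase=(8,8,18,18) vs β=6 → FL=W FR=W RL=W RR=W
t=32: phase=(10,10,0,0) vs β=6 → FL=W FR=W RL=S RR=S


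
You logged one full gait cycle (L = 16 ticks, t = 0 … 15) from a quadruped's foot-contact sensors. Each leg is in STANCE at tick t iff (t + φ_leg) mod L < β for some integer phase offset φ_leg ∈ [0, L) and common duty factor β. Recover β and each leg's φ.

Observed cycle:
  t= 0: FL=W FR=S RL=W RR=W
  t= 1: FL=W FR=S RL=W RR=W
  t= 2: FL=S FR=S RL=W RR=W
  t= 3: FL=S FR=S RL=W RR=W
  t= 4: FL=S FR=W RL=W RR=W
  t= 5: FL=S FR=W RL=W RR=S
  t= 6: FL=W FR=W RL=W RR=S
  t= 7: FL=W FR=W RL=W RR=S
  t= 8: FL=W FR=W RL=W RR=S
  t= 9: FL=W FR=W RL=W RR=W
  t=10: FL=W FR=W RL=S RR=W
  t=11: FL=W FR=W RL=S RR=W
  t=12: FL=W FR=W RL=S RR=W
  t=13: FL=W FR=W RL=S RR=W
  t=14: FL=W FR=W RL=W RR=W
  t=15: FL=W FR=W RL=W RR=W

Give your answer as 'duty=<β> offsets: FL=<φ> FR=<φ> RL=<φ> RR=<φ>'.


duty β = stance ticks per leg = 4
FL: stance ticks = 4; W→S at t=2 → φ=14
FR: stance ticks = 4; W→S at t=0 → φ=0
RL: stance ticks = 4; W→S at t=10 → φ=6
RR: stance ticks = 4; W→S at t=5 → φ=11

duty=4 offsets: FL=14 FR=0 RL=6 RR=11


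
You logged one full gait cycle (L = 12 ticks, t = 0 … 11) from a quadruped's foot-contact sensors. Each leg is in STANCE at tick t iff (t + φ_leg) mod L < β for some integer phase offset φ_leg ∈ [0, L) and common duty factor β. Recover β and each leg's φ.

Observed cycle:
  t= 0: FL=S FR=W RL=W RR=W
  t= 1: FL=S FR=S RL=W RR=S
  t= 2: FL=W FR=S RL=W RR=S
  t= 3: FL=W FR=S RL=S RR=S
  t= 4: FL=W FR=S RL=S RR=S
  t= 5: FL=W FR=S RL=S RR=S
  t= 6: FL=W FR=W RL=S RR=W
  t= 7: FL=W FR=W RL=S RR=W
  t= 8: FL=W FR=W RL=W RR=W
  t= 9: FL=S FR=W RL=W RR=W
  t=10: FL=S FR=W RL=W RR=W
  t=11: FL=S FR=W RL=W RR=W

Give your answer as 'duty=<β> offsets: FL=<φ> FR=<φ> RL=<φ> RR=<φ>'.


duty β = stance ticks per leg = 5
FL: stance ticks = 5; W→S at t=9 → φ=3
FR: stance ticks = 5; W→S at t=1 → φ=11
RL: stance ticks = 5; W→S at t=3 → φ=9
RR: stance ticks = 5; W→S at t=1 → φ=11

duty=5 offsets: FL=3 FR=11 RL=9 RR=11


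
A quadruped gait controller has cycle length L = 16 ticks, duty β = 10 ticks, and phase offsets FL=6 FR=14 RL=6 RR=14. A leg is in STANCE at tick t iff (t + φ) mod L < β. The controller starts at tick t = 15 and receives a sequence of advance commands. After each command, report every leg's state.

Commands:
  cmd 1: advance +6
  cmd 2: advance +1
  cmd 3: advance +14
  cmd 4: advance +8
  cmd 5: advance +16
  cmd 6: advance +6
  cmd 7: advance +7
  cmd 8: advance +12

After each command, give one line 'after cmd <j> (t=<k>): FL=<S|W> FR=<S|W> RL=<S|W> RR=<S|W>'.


after cmd 1 (t=21): FL=W FR=S RL=W RR=S
after cmd 2 (t=22): FL=W FR=S RL=W RR=S
after cmd 3 (t=36): FL=W FR=S RL=W RR=S
after cmd 4 (t=44): FL=S FR=W RL=S RR=W
after cmd 5 (t=60): FL=S FR=W RL=S RR=W
after cmd 6 (t=66): FL=S FR=S RL=S RR=S
after cmd 7 (t=73): FL=W FR=S RL=W RR=S
after cmd 8 (t=85): FL=W FR=S RL=W RR=S

start t=15: FL=S FR=W RL=S RR=W
cmd 1: advance +6 → t=21, phase=(11,3,11,3) → FL=W FR=S RL=W RR=S
cmd 2: advance +1 → t=22, phase=(12,4,12,4) → FL=W FR=S RL=W RR=S
cmd 3: advance +14 → t=36, phase=(10,2,10,2) → FL=W FR=S RL=W RR=S
cmd 4: advance +8 → t=44, phase=(2,10,2,10) → FL=S FR=W RL=S RR=W
cmd 5: advance +16 → t=60, phase=(2,10,2,10) → FL=S FR=W RL=S RR=W
cmd 6: advance +6 → t=66, phase=(8,0,8,0) → FL=S FR=S RL=S RR=S
cmd 7: advance +7 → t=73, phase=(15,7,15,7) → FL=W FR=S RL=W RR=S
cmd 8: advance +12 → t=85, phase=(11,3,11,3) → FL=W FR=S RL=W RR=S
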